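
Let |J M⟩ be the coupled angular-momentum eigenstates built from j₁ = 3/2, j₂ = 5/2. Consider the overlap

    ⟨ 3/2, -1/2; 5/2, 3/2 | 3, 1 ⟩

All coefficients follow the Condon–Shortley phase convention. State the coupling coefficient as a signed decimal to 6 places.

triangle: 1!·2!·4!/8! = 48/40320
(j±m)!: 1!·2!·4!·1!·4!·2! = 2304
prefactor² = (2J+1)·Δ·N² = 96/5
  k=0: +1/(0!·1!·2!·4!·0!·0!) = 1/48
  k=1: −1/(1!·0!·1!·3!·1!·1!) = -1/6
Σ = -7/48  ⇒  CG² = 96/5·(-7/48)² = 49/120
CG = −√(49/120) = -0.639010

−√(49/120) ≈ -0.639010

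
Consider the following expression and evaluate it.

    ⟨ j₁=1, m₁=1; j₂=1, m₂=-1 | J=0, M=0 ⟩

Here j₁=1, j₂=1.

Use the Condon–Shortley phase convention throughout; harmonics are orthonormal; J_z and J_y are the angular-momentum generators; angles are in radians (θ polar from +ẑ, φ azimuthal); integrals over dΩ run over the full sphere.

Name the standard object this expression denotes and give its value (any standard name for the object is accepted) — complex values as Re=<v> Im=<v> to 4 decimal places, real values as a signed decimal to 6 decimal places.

This is a Clebsch–Gordan (vector-coupling) coefficient.
j₁+j₂−J=2  J+j₁−j₂=0  J−j₁+j₂=0  j₁+j₂+J+1=3
(j₁±m₁, j₂±m₂, J±M) = (2,0,0,2,0,0)
P² = 4/3
sum k=0..0:
  [0] +1/2 = 1/2
S = 1/2
C² = P²·S² = 1/3 ; C = +0.577350

Clebsch–Gordan coefficient, +√(1/3) ≈ +0.577350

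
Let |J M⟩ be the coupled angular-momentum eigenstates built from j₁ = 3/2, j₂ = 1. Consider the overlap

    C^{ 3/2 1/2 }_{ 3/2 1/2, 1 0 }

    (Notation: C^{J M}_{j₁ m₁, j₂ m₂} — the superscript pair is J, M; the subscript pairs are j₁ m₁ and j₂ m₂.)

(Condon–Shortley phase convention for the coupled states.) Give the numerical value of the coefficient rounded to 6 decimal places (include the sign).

+0.258199  (= +√(1/15))

triangle: 1!*2!*1!/5! = 2/120
(j±m)!: 2!*1!*1!*1!*2!*1! = 4
prefactor² = (2J+1)*Δ*N² = 4/15
  k=0: +1/(0!*1!*1!*1!*1!*0!) = 1
  k=1: −1/(1!*0!*0!*0!*2!*1!) = -1/2
Σ = 1/2  ⇒  CG² = 4/15*(1/2)² = 1/15
CG = +√(1/15) = +0.258199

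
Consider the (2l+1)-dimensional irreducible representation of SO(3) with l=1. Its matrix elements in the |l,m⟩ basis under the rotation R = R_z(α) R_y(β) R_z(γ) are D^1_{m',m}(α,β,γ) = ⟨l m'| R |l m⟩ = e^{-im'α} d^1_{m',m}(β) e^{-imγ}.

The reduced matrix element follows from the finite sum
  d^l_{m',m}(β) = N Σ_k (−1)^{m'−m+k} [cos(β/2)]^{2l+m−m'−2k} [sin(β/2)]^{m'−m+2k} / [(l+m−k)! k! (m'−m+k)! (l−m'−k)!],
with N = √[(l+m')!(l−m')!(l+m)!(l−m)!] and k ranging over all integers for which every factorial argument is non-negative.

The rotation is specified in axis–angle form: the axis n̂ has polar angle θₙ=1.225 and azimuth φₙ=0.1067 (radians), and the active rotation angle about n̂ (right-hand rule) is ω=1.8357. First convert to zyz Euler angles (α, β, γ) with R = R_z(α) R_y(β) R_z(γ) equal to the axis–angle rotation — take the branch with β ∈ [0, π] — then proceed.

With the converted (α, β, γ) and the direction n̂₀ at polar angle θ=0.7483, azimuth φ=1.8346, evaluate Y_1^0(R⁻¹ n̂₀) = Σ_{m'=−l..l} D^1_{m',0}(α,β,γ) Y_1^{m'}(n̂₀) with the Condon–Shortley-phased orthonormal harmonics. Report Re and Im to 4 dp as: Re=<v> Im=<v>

Axis–angle → zyz. n̂ = (sinθₙcosφₙ, sinθₙsinφₙ, cosθₙ) = (+0.935455, +0.100194, +0.338946), ω = 1.8357.
R = I cosω + sinω [n̂]ₓ + (1−cosω) n̂n̂ᵀ gives
  R = [+0.842370, -0.208857, +0.496781; +0.445389, -0.249149, -0.859973; +0.303384, +0.945676, -0.116853]
β = atan2(√(R₁₃²+R₂₃²), R₃₃) = 1.687917; α = atan2(R₂₃, R₁₃) mod 2π = 5.236228; γ = atan2(R₃₂, −R₃₁) mod 2π = 1.881235
Need the full column D^1_{m',0} for m'=−1..1 at α=5.2362, β=1.6879, γ=1.8812.
cos(β/2)=0.664510, sin(β/2)=0.747280
d^1_{-1,0}: single k=1 term ⇒ +0.702263;  D = +0.351277-0.608093i
d^1_{0,0}: k∈[0..1] ⇒ +0.441573 -0.558427 = -0.116853;  D = -0.116853+0.000000i
d^1_{1,0}: single k=0 term ⇒ -0.702263;  D = -0.351277-0.608093i
Y_1^{m'}(θ=0.7483,φ=1.8346) and Σ D·Y over m':
  (+0.3513-0.6081i)·(-0.0613-0.2269i)  (-0.1169+0.0000i)·(+0.3581+0.0000i)  (-0.3513-0.6081i)·(+0.0613-0.2269i)
Y_1^0(R⁻¹ n̂) = -0.360907+0.000000i

Re=-0.3609 Im=0.0000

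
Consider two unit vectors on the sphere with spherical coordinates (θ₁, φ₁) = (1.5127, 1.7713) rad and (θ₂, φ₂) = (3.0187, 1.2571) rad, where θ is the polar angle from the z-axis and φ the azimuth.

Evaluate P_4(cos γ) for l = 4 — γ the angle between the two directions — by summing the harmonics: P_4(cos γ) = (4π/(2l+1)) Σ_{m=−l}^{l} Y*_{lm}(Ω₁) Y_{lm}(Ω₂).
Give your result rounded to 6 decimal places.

0.366048

Addition theorem: P_4(cos γ) = (4π/9) Σ_m Y*_{lm}(Ω₁) Y_{lm}(Ω₂), m = −4…4:
  m=-4: Y*=+0.305604+0.315933i  Y=+0.000031+0.000095i  product -0.000021+0.000039i
  m=-3: Y*=+0.040919-0.059618i  Y=+0.001849-0.001348i  product -0.000005-0.000165i
  m=-2: Y*=+0.299703+0.127068i  Y=-0.023989-0.017395i  product -0.004979-0.008262i
  m=-1: Y*=+0.016256-0.079986i  Y=-0.069173+0.213228i  product +0.015931+0.008999i
  m=+0: Y*=+0.306699-0.000000i  Y=+0.783536+0.000000i  product +0.240310+0.000000i
  m=+1: Y*=-0.016256-0.079986i  Y=+0.069173+0.213228i  product +0.015931-0.008999i
  m=+2: Y*=+0.299703-0.127068i  Y=-0.023989+0.017395i  product -0.004979+0.008262i
  m=+3: Y*=-0.040919-0.059618i  Y=-0.001849-0.001348i  product -0.000005+0.000165i
  m=+4: Y*=+0.305604-0.315933i  Y=+0.000031-0.000095i  product -0.000021-0.000039i
Total Σ_m = +0.262163-0.000000i. Multiply by 1.396263: +0.366048-0.000000i. P_4(cos γ) = 0.366048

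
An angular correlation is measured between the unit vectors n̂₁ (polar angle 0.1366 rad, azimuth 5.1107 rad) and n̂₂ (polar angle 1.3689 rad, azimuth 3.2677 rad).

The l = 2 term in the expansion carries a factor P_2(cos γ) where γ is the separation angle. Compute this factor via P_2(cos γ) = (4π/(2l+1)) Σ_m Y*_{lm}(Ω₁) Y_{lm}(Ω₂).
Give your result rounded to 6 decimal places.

-0.460248

Term-by-term m-sum for l=2 (normalisation 4π/5 = 2.513274):
  m=-2: Y*=-0.005008-0.005122i  Y=+0.359012-0.092518i  product -0.002272-0.001375i
  m=-1: Y*=+0.040424-0.096063i  Y=-0.150565+0.019089i  product -0.004253+0.015235i
  m=+0: Y*=+0.613237-0.000000i  Y=-0.277345+0.000000i  product -0.170078+0.000000i
  m=+1: Y*=-0.040424-0.096063i  Y=+0.150565+0.019089i  product -0.004253-0.015235i
  m=+2: Y*=-0.005008+0.005122i  Y=+0.359012+0.092518i  product -0.002272+0.001375i
Accumulated sum -0.183127+0.000000i; after 4π/(2l+1) scaling, -0.460248+0.000000i ⇒ P_2 = -0.460248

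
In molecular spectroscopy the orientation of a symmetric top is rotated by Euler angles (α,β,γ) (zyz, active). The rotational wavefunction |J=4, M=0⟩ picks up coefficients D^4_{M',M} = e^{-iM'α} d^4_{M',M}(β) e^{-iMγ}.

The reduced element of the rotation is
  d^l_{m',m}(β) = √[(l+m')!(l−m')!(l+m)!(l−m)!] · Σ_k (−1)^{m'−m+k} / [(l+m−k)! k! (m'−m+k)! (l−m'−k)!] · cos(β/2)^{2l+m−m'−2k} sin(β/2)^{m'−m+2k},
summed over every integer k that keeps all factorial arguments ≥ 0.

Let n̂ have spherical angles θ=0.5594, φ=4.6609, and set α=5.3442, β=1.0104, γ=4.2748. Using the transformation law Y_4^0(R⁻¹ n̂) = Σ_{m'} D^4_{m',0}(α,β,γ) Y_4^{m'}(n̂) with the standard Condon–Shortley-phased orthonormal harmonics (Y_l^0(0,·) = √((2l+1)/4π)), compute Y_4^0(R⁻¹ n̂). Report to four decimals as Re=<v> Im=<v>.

Re=-0.1994 Im=0.0000

Need the full column D^4_{m',0} for m'=−4..4 at α=5.3442, β=1.0104, γ=4.2748.
cos(β/2)=0.875078, sin(β/2)=0.483982
d^4_{-4,0}: single k=4 term ⇒ +0.269187;  D = -0.219966+0.155166i
d^4_{-3,0}: k∈[3..4] ⇒ +0.688313 -0.210548 = +0.477765;  D = -0.452809-0.152390i
d^4_{-2,0}: k∈[2..4] ⇒ +0.997838 -0.813945 +0.093367 = +0.277260;  D = -0.083834-0.264282i
d^4_{-1,0}: k∈[1..4] ⇒ +0.850493 -1.560947 +0.477479 -0.024343 = -0.257318;  D = -0.151974+0.207645i
d^4_{0,0}: k∈[0..4] ⇒ +0.343853 -1.682902 +1.158264 -0.157468 +0.003010 = -0.335243;  D = -0.335243+0.000000i
d^4_{1,0}: k∈[0..3] ⇒ -0.850493 +1.560947 -0.477479 +0.024343 = +0.257318;  D = +0.151974+0.207645i
d^4_{2,0}: k∈[0..2] ⇒ +0.997838 -0.813945 +0.093367 = +0.277260;  D = -0.083834+0.264282i
d^4_{3,0}: k∈[0..1] ⇒ -0.688313 +0.210548 = -0.477765;  D = +0.452809-0.152390i
d^4_{4,0}: single k=0 term ⇒ +0.269187;  D = -0.219966-0.155166i
Y_4^{m'}(θ=0.5594,φ=4.6609) and Σ D·Y over m':
  (-0.2200+0.1552i)·(+0.0344+0.0072i)  (-0.4528-0.1524i)·(+0.0244-0.1567i)  (-0.0838-0.2643i)·(-0.3775-0.0390i)  (-0.1520+0.2076i)·(-0.0222+0.4311i)  (-0.3352+0.0000i)·(-0.0517+0.0000i)  (+0.1520+0.2076i)·(+0.0222+0.4311i)  (-0.0838+0.2643i)·(-0.3775+0.0390i)  (+0.4528-0.1524i)·(-0.0244-0.1567i)  (-0.2200-0.1552i)·(+0.0344-0.0072i)
Y_4^0(R⁻¹ n̂) = -0.199444+0.000000i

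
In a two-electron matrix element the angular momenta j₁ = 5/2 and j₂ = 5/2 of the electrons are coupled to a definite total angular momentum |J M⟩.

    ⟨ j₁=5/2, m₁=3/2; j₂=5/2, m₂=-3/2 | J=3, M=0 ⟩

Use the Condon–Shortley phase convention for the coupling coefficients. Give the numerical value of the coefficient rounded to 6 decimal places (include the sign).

j₁+j₂−J=2  J+j₁−j₂=3  J−j₁+j₂=3  j₁+j₂+J+1=9
(j₁±m₁, j₂±m₂, J±M) = (4,1,1,4,3,3)
P² = 144/5
sum k=0..1:
  [0] +1/8 = 1/8
  [1] −1/36 = -1/36
S = 7/72
C² = P²·S² = 49/180 ; C = +0.521749

+√(49/180) = +0.521749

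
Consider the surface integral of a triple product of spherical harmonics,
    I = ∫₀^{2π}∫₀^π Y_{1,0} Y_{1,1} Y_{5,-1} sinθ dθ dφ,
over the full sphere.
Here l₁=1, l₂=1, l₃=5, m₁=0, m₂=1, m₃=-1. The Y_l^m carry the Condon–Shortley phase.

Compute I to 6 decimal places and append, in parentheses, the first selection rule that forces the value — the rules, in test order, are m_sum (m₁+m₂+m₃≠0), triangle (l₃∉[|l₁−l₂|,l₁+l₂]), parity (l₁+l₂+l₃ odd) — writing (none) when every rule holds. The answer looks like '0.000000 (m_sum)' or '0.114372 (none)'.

0.000000 (triangle)

|1−1|≤5≤1+1 violated ⇒ I = 0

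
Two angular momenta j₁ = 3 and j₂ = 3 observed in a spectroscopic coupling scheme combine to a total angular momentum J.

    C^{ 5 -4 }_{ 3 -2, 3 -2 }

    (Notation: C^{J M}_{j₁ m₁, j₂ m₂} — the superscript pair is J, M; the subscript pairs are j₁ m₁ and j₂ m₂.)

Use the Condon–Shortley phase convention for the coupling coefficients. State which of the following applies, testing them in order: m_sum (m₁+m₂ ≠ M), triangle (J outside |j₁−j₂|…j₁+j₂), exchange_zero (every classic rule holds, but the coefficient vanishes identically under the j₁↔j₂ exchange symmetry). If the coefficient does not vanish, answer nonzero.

m-sum: m₁+m₂ = -2+(-2) = -4, M = -4  ✓
triangle: |j₁−j₂| = 0 ≤ J = 5 ≤ j₁+j₂ = 6  ✓
exchange: j₁=j₂ and m₁=m₂, and (−1)^(j₁+j₂−J) = (−1)^1 = −1 forces ⟨j₁m₁;j₂m₂|JM⟩ = −⟨j₂m₂;j₁m₁|JM⟩ = −⟨j₁m₁;j₂m₂|JM⟩ ⇒ the coefficient vanishes identically
Racah sum check: Σ_k collapses to 0 ⇒ CG = 0

exchange_zero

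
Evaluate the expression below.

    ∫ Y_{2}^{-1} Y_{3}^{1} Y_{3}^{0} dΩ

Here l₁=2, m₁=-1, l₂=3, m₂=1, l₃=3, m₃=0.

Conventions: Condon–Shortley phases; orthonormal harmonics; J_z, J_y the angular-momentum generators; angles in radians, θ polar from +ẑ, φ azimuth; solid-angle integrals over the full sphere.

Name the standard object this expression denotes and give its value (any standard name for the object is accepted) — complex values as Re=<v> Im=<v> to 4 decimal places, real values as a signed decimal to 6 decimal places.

Gaunt coefficient, -0.059471

This is a Gaunt coefficient — the integral of a triple product of spherical harmonics over the sphere.
Checks pass: Σm=0; 8 even; l₃=3∈[1,5].
(2·2+1)(2·3+1)(2·3+1) = 245
Δ: 2! 2! 4! / 9! → 1/3780
sum: t=0:+1/24 t=1:−1/4 t=2:+1/24 = -1/6
3j²(2 3 3; 0 0 0) = Δ·Π!·Σ² = 4/105  (sign +1)
sum: t=1:−1/12 t=2:+1/8 = 1/24
3j²(2 3 3; -1 1 0) = Δ·Π!·Σ² = 1/210  (sign -1)
combine: 4πI² = 245·4/105·1/210 = 2/45
take √, sign -1: I = -0.05947080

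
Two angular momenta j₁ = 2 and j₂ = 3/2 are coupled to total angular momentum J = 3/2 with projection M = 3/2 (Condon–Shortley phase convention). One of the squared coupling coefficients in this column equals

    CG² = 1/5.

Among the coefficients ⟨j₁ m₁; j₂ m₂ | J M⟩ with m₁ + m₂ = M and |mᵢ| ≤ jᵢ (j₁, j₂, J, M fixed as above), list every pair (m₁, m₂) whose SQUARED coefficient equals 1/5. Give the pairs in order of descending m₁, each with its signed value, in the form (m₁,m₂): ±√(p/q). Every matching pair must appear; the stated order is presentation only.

Admissible pairs with m₁+m₂ = M = 3/2: (0,3/2), (1,1/2), (2,-1/2)
  (m₁,m₂)=(2,-1/2): CG² = 2/5, CG = +√(2/5)
  (m₁,m₂)=(1,1/2): CG² = 2/5, CG = −√(2/5)
  (m₁,m₂)=(0,3/2): CG² = 1/5, CG = +√(1/5)   ← matches the target
Pairs with CG² = 1/5: (0,3/2): +√(1/5)

(0,3/2): +√(1/5)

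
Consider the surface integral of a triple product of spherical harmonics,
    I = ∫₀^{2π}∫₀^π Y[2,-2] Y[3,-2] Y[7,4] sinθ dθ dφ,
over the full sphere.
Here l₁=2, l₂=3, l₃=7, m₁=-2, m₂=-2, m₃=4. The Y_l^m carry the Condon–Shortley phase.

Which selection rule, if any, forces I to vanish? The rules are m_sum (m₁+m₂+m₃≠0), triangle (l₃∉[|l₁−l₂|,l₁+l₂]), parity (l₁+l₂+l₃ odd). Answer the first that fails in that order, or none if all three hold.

m₁+m₂+m₃ = -2 − 2 + 4 = 0  ✓
triangle: need |l₁−l₂| ≤ l₃ ≤ l₁+l₂ = [1,5]; l₃=7 is outside  ✗
parity: l₁+l₂+l₃ = 12 is even

triangle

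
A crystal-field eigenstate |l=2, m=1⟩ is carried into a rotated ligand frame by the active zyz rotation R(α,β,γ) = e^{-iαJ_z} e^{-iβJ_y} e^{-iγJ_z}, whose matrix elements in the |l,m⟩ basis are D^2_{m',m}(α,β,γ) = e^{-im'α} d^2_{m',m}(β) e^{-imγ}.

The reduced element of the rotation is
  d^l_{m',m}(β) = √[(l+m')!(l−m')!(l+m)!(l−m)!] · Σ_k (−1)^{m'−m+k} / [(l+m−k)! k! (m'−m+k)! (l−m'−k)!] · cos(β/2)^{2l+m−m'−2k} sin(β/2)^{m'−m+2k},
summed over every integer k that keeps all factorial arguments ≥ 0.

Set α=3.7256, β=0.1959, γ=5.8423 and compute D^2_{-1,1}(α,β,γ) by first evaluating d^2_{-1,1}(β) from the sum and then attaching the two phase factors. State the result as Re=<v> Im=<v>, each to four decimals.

Re=-0.0147 Im=-0.0242

Split into d^2_{-1,1}(β=0.1959) × two z-phases.
c=cos(0.195900/2)=0.995207, s=sin(0.195900/2)=0.097793; N=√[1·6·6·1]=6.000000
Admissible k: 2..3 (factorial args all ≥0)
  k=2: (−1)^0·6.0000/(2)·0.9952^2·0.0978^2 = +0.028416
  k=3: (−1)^1·6.0000/(6)·0.9952^0·0.0978^4 = -0.000091
d^2_{-1,1}(0.1959) = +0.028416 -0.000091 = +0.028325
D = (-0.834260-0.551372i)·(+0.028325)·(+0.904374+0.426740i) = -0.014706-0.024208i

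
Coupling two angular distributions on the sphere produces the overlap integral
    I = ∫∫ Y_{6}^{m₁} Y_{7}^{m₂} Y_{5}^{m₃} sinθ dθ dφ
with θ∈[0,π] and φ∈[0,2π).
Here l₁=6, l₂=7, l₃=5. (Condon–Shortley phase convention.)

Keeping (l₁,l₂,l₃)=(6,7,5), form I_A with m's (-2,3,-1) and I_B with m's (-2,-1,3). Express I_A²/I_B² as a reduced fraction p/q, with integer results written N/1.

42849/2744

Same 6,7,5: normalisation and zero-m 3j drop out of the ratio.
A: Δ: 8! 4! 6! / 19! → 1/174594420; sum: t=4:+1/9953280 t=5:−1/518400 t=6:+1/276480 t=7:−1/1088640 t=8:+1/46448640 = 23/25804800; 3j²(6 7 5; -2 3 -1) = Δ·Π!·Σ² = 42849/6466460  (sign +1)
B: Δ: 8! 4! 6! / 19! → 1/174594420; sum: t=4:+1/663552 t=5:−1/518400 t=6:+1/4147200 = -1/5529600; 3j²(6 7 5; -2 -1 3) = Δ·Π!·Σ² = 98/230945  (sign -1)
I_A²/I_B² = (42849/6466460)/(98/230945) = 42849/2744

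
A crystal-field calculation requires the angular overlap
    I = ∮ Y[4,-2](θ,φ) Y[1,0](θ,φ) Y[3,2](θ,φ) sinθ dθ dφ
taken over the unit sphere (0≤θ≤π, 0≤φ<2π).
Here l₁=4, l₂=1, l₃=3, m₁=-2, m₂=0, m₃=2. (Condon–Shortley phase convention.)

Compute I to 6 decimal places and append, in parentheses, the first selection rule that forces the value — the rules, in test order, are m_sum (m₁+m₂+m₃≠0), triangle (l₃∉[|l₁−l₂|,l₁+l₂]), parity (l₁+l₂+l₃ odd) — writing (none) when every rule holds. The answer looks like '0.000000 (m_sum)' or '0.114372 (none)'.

m-sum 0 ✓  L=8 even ✓  3≤3≤5 ✓
Π(2lᵢ+1) = 9×3×7 = 189
triangle coeff Δ(4,1,3) = 1/252
Σ_t [1,1]: t=1:−1/36 = -1/36
(3j)²=4/63 [(4 1 3; 0 0 0)], sign=+1
Σ_t [1,1]: t=1:−1/120 = -1/120
(3j)²=1/21 [(4 1 3; -2 0 2)], sign=+1
⇒ 4πI² = 4/7
I = (+1)√(4/7/(4π)) = 0.21324362
No selection rule forces the value: the integral is nonzero (none).

0.213244 (none)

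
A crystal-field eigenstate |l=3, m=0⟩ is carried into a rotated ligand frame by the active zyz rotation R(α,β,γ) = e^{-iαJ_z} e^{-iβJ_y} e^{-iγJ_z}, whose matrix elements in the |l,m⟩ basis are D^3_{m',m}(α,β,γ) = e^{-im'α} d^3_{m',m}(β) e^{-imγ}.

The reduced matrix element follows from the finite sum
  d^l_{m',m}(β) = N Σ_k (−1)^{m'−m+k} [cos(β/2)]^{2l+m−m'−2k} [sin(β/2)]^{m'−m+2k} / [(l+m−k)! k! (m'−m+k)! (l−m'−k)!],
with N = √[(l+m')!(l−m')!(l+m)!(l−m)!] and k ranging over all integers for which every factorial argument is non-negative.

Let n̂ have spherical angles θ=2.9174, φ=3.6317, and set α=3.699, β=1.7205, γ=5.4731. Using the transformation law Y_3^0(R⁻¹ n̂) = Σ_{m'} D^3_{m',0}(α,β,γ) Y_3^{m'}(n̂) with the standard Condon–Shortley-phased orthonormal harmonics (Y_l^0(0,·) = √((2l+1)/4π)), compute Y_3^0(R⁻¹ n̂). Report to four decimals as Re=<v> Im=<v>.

Need the full column D^3_{m',0} for m'=−3..3 at α=3.6990, β=1.7205, γ=5.4731.
cos(β/2)=0.652248, sin(β/2)=0.758006
d^3_{-3,0}: single k=3 term ⇒ +0.540469;  D = +0.054723-0.537691i
d^3_{-2,0}: k∈[2..3] ⇒ +0.569582 -0.769265 = -0.199683;  D = -0.087929-0.179281i
d^3_{-1,0}: k∈[1..3] ⇒ +0.309975 -1.255936 +0.565413 = -0.380548;  D = +0.322944+0.201305i
d^3_{0,0}: k∈[0..3] ⇒ +0.076997 -0.935919 +1.264031 -0.189686 = +0.215424;  D = +0.215424+0.000000i
d^3_{1,0}: k∈[0..2] ⇒ -0.309975 +1.255936 -0.565413 = +0.380548;  D = -0.322944+0.201305i
d^3_{2,0}: k∈[0..1] ⇒ +0.569582 -0.769265 = -0.199683;  D = -0.087929+0.179281i
d^3_{3,0}: single k=0 term ⇒ -0.540469;  D = -0.054723-0.537691i
Y_3^{m'}(θ=2.9174,φ=3.6317) and Σ D·Y over m':
  (+0.0547-0.5377i)·(-0.0005+0.0046i)  (-0.0879-0.1793i)·(-0.0274+0.0409i)  (+0.3229+0.2013i)·(-0.2379+0.1269i)  (+0.2154+0.0000i)·(-0.6378+0.0000i)  (-0.3229+0.2013i)·(+0.2379+0.1269i)  (-0.0879+0.1793i)·(-0.0274-0.0409i)  (-0.0547-0.5377i)·(+0.0005+0.0046i)
Y_3^0(R⁻¹ n̂) = -0.317801+0.000000i

Re=-0.3178 Im=0.0000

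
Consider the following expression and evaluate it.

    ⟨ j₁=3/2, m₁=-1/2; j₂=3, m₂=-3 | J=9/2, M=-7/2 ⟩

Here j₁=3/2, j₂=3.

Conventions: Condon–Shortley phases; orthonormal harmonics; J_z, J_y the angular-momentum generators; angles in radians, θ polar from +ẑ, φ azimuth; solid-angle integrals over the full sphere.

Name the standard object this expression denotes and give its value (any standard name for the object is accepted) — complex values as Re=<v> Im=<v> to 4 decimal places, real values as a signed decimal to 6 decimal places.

This is a Clebsch–Gordan (vector-coupling) coefficient.
triangle: 0!·3!·6!/10! = 4320/3628800
(j±m)!: 1!·2!·0!·6!·1!·8! = 58060800
prefactor² = (2J+1)·Δ·N² = 691200
  k=0: +1/(0!·0!·2!·0!·1!·6!) = 1/1440
Σ = 1/1440  ⇒  CG² = 691200·(1/1440)² = 1/3
CG = +√(1/3) = +0.577350

Clebsch–Gordan coefficient, +√(1/3) ≈ +0.577350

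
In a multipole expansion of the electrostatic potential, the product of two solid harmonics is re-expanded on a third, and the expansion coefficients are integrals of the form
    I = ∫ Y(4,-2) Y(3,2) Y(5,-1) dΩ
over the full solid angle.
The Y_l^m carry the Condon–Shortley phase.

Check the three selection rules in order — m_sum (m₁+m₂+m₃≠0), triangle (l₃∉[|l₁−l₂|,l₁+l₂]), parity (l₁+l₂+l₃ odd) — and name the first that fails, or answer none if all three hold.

m_sum

azimuthal sum: -2 + 2 − 1 = -1  ✗
1 ≤ 5 ≤ 7 (triangle on l)
L = 4 + 3 + 5 = 12 (even)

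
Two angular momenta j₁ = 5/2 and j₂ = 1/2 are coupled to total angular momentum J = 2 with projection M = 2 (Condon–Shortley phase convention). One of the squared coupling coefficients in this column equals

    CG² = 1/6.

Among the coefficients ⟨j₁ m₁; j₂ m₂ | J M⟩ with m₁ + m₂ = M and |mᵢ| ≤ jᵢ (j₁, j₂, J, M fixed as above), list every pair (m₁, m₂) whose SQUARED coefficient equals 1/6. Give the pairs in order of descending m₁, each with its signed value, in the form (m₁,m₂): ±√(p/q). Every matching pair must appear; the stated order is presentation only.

(3/2,1/2): −√(1/6)

Admissible pairs with m₁+m₂ = M = 2: (3/2,1/2), (5/2,-1/2)
  (m₁,m₂)=(5/2,-1/2): CG² = 5/6, CG = +√(5/6)
  (m₁,m₂)=(3/2,1/2): CG² = 1/6, CG = −√(1/6)   ← matches the target
Pairs with CG² = 1/6: (3/2,1/2): −√(1/6)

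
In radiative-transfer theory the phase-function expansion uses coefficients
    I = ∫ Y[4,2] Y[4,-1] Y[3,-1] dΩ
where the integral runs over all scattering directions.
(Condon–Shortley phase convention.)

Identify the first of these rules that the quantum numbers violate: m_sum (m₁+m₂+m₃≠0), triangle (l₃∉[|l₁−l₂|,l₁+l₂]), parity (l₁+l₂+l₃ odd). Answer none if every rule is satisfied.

parity

m₁+m₂+m₃ = 2 − 1 − 1 = 0  ✓
triangle: |4−4|=0 ≤ l₃=3 ≤ 4+4=8  ✓
parity: l₁+l₂+l₃ = 11 is odd  ✗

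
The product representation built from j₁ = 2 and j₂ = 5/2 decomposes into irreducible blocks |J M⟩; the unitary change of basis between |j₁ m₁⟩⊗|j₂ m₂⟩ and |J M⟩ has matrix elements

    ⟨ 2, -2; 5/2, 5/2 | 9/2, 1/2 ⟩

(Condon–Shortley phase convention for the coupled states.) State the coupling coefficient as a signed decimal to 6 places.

triangle: 0!×4!×5!/10! = 2880/3628800
(j±m)!: 0!×4!×5!×0!×5!×4! = 8294400
prefactor² = (2J+1)×Δ×N² = 460800/7
  k=0: +1/(0!×0!×4!×5!×0!×0!) = 1/2880
Σ = 1/2880  ⇒  CG² = 460800/7×(1/2880)² = 1/126
CG = +√(1/126) = +0.089087

+√(1/126) = +0.089087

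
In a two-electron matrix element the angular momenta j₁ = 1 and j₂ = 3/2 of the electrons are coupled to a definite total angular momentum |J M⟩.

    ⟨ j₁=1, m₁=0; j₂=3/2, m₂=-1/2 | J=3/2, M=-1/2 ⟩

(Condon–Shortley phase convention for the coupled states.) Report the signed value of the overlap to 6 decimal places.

triangle: 1!×1!×2!/5! = 2/120
(j±m)!: 1!×1!×1!×2!×1!×2! = 4
prefactor² = (2J+1)×Δ×N² = 4/15
  k=0: +1/(0!×1!×1!×1!×0!×1!) = 1
  k=1: −1/(1!×0!×0!×0!×1!×2!) = -1/2
Σ = 1/2  ⇒  CG² = 4/15×(1/2)² = 1/15
CG = +√(1/15) = +0.258199

+√(1/15) ≈ +0.258199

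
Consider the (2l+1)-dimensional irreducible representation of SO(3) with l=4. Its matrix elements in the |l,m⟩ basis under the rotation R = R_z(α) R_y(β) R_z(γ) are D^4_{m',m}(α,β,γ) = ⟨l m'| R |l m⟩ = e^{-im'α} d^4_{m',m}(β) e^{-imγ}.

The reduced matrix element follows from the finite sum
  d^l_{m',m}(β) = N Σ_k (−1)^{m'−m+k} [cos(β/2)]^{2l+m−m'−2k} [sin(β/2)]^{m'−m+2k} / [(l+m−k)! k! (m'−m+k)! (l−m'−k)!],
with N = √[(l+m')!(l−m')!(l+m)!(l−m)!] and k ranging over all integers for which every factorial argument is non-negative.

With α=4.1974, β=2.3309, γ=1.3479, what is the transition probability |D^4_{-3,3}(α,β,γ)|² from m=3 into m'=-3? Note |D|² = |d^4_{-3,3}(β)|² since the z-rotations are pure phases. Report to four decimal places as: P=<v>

P=0.0216

First d^4_{-3,3}(β=2.3309), then the phase factors e^{-i(-3)α} and e^{-i(3)γ}:
Half-angle: c=0.394337, s=0.918966. N=√(1·5040·5040·1)=5040.000000
k: max(0,(3)−(-3))=6 … min(4+(3),4−(-3))=7
  k=6: (−1)^0·5040.0000/(720)·0.3943^2·0.9190^6 = +0.655586
  k=7: (−1)^1·5040.0000/(5040)·0.3943^0·0.9190^8 = -0.508622
d^4_{-3,3}(2.3309) = +0.655586 -0.508622 = +0.146964
|D^4_{-3,3}|² = |d^4_{-3,3}(β)|² = (+0.146964)² = 0.021598 (the z-rotation phases have unit modulus)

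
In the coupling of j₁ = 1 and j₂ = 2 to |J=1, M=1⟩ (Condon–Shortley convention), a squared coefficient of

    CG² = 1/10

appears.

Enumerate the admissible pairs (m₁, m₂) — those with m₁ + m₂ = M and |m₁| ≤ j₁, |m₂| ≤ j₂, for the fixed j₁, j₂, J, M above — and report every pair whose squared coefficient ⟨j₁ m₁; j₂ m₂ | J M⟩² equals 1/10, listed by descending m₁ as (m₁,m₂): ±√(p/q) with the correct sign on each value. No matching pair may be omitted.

(1,0): +√(1/10)

Admissible pairs with m₁+m₂ = M = 1: (-1,2), (0,1), (1,0)
  (m₁,m₂)=(1,0): CG² = 1/10, CG = +√(1/10)   ← matches the target
  (m₁,m₂)=(0,1): CG² = 3/10, CG = −√(3/10)
  (m₁,m₂)=(-1,2): CG² = 3/5, CG = +√(3/5)
Pairs with CG² = 1/10: (1,0): +√(1/10)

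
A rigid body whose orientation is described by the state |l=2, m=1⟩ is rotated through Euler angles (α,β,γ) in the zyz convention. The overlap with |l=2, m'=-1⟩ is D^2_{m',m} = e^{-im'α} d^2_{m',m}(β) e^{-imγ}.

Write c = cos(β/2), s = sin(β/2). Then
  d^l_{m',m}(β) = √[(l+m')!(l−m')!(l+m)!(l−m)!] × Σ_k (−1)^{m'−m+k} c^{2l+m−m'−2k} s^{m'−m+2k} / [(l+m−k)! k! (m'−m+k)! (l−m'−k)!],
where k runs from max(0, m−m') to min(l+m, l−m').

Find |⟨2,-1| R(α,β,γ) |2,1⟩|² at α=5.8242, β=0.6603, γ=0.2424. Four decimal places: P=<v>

P=0.0735

Split into d^2_{-1,1}(β=0.6603) × two z-phases.
c=cos(0.660300/2)=0.945994, s=sin(0.660300/2)=0.324185; N=√[1·6·6·1]=6.000000
k∈{2,3} keeps every argument non-negative
  k=2: (−1)^0·6.0000/(2)·0.9460^2·0.3242^2 = +0.282152
  k=3: (−1)^1·6.0000/(6)·0.9460^0·0.3242^4 = -0.011045
d^2_{-1,1}(0.6603) = +0.282152 -0.011045 = +0.271107
|D^2_{-1,1}|² = |d^2_{-1,1}(β)|² = (+0.271107)² = 0.073499 (the z-rotation phases have unit modulus)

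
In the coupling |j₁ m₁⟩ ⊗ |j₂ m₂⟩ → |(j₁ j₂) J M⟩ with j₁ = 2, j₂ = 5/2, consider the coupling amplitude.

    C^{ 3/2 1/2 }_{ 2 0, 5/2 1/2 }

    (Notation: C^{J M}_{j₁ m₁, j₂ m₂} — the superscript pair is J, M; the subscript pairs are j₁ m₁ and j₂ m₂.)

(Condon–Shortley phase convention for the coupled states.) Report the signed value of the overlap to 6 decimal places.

+√(2/35) = +0.239046

j₁+j₂−J=3  J+j₁−j₂=1  J−j₁+j₂=2  j₁+j₂+J+1=7
(j₁±m₁, j₂±m₂, J±M) = (2,2,3,2,2,1)
P² = 32/35
sum k=1..2:
  [1] −1/4 = -1/4
  [2] +1/2 = 1/2
S = 1/4
C² = P²·S² = 2/35 ; C = +0.239046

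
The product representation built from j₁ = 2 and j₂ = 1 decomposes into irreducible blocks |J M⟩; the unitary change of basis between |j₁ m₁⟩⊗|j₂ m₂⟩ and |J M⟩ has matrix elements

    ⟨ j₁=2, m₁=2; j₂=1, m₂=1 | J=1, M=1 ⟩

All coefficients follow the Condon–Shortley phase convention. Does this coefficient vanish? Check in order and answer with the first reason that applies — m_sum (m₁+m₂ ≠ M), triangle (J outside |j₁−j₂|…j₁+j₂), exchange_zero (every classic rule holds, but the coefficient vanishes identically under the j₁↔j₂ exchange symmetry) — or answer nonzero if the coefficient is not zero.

m_sum

m-sum: m₁+m₂ = 2+1 = 3, M = 1  ✗ ⇒ coefficient is 0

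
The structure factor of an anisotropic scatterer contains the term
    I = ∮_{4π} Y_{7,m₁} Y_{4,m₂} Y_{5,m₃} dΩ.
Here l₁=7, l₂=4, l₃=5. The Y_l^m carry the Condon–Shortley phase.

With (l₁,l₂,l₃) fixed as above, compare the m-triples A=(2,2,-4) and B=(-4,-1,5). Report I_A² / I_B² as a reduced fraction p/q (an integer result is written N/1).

l's match ⇒ only the (l;m) 3-j factors differ between A and B.
A: triangle coeff Δ(7,4,5) = 1/6126120; Σ_t [4,5]: t=4:+1/483840 t=5:−1/4838400 = 1/537600; (3j)²=2187/170170 [(7 4 5; 2 2 -4)], sign=-1
B: triangle coeff Δ(7,4,5) = 1/6126120; Σ_t [3,3]: t=3:−1/2903040 = -1/2903040; (3j)²=75/6188 [(7 4 5; -4 -1 5)], sign=-1
I_A²/I_B² = (2187/170170)/(75/6188) = 1458/1375

1458/1375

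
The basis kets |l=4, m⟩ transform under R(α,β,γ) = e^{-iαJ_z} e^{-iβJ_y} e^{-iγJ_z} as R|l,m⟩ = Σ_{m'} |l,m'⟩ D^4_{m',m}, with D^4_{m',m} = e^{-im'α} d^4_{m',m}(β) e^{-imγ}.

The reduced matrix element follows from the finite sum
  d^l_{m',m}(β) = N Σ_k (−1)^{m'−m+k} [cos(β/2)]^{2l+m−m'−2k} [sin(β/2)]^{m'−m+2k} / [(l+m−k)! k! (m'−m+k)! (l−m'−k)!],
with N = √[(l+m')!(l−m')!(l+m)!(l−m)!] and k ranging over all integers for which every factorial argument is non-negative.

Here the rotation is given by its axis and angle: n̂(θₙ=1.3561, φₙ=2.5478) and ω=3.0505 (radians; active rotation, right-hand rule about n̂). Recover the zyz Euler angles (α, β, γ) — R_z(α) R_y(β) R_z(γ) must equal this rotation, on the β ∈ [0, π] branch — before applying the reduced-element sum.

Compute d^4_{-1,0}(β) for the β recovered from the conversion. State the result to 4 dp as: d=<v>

Axis–angle → zyz. n̂ = (sinθₙcosφₙ, sinθₙsinφₙ, cosθₙ) = (-0.809796, +0.546663, +0.213051), ω = 3.0505.
R = I cosω + sinω [n̂]ₓ + (1−cosω) n̂n̂ᵀ gives
  R = [+0.312966, -0.902916, -0.294612; -0.864155, -0.399412, +0.306115; -0.394068, +0.158786, -0.905261]
β = atan2(√(R₁₃²+R₂₃²), R₃₃) = 2.702790; α = atan2(R₂₃, R₁₃) mod 2π = 2.337047; γ = atan2(R₃₂, −R₃₁) mod 2π = 0.383040
d^4_{-1,0}(β=2.7028) via the finite sum:
c=cos(2.702790/2)=0.217645, s=sin(2.702790/2)=0.976028; N=√[6·120·24·24]=643.987578
k: max(0,(0)−(-1))=1 … min(4+(0),4−(-1))=4
  k=1: (−1)^0·643.9876/(144)·0.2176^7·0.9760^1 = +0.000101
  k=2: (−1)^1·643.9876/(24)·0.2176^5·0.9760^3 = -0.012184
  k=3: (−1)^2·643.9876/(24)·0.2176^3·0.9760^5 = +0.245034
  k=4: (−1)^3·643.9876/(144)·0.2176^1·0.9760^7 = -0.821297
d^4_{-1,0}(2.7028) = +0.000101 -0.012184 +0.245034 -0.821297 = -0.588346

d=-0.5883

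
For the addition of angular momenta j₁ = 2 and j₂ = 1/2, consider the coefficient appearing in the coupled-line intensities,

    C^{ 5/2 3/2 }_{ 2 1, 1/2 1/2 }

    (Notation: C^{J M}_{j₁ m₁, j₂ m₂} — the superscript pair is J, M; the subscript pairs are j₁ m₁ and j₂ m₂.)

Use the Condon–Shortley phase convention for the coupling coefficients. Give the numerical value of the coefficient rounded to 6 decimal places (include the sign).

+√(4/5) ≈ +0.894427

triangle: 0!*4!*1!/6! = 24/720
(j±m)!: 3!*1!*1!*0!*4!*1! = 144
prefactor² = (2J+1)*Δ*N² = 144/5
  k=0: +1/(0!*0!*1!*1!*3!*0!) = 1/6
Σ = 1/6  ⇒  CG² = 144/5*(1/6)² = 4/5
CG = +√(4/5) = +0.894427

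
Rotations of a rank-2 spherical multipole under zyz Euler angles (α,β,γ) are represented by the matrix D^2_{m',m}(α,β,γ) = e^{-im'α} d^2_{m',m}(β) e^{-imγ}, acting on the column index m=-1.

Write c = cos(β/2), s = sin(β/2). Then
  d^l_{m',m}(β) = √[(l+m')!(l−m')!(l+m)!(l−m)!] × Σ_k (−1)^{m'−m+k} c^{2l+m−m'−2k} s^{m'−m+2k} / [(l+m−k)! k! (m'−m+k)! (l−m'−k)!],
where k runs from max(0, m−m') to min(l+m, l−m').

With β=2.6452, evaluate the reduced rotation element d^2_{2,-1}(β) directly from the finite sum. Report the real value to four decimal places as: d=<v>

d^2_{2,-1}(β=2.6452) via the finite sum:
With c≡cos(β/2)=0.245656 and s≡sin(β/2)=0.969357, N=[24·1·1·6]^{1/2}=12.000000
k: max(0,(-1)−(2))=0 … min(2+(-1),2−(2))=0
  k=0: (−1)^3·12.0000/(6)·0.2457^1·0.9694^3 = -0.447516
d^2_{2,-1}(2.6452) = -0.447516

d=-0.4475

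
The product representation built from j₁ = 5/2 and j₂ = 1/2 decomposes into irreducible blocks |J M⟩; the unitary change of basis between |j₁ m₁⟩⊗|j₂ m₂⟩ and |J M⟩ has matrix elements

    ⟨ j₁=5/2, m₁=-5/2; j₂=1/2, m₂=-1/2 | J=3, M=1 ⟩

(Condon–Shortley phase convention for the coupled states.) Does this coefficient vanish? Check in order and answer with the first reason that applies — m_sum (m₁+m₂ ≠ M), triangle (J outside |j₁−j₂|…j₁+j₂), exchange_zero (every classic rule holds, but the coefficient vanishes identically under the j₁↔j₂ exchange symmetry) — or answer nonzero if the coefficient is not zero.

m_sum

m-sum: m₁+m₂ = -5/2+(-1/2) = -3, M = 1  ✗ ⇒ coefficient is 0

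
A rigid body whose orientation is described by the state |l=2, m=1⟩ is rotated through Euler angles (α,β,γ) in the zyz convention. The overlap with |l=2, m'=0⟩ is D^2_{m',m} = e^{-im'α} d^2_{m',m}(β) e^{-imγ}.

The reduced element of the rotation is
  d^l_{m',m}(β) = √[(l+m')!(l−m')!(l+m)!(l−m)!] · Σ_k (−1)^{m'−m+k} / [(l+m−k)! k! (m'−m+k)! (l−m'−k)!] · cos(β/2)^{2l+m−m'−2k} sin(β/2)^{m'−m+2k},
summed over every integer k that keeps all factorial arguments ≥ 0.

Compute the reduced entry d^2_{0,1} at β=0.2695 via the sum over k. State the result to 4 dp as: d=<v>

d=0.3143

d^2_{0,1}(β=0.2695) via the finite sum:
With c≡cos(β/2)=0.990935 and s≡sin(β/2)=0.134343, N=[2·2·6·1]^{1/2}=4.898979
The bounds max(0,m−m')=1 and min(l+m,l−m')=2 give 2 terms
  k=1: (−1)^0·4.8990/(2)·0.9909^3·0.1343^1 = +0.320203
  k=2: (−1)^1·4.8990/(2)·0.9909^1·0.1343^3 = -0.005885
d^2_{0,1}(0.2695) = +0.320203 -0.005885 = +0.314317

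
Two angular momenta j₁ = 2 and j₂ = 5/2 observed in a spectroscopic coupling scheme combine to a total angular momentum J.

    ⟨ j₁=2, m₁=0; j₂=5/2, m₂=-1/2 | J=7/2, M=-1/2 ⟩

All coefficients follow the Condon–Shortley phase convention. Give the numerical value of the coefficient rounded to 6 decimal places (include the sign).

j₁+j₂−J=1  J+j₁−j₂=3  J−j₁+j₂=4  j₁+j₂+J+1=9
(j₁±m₁, j₂±m₂, J±M) = (2,2,2,3,3,4)
P² = 768/35
sum k=0..1:
  [0] +1/8 = 1/8
  [1] −1/12 = -1/12
S = 1/24
C² = P²·S² = 4/105 ; C = +0.195180

+√(4/105) ≈ +0.195180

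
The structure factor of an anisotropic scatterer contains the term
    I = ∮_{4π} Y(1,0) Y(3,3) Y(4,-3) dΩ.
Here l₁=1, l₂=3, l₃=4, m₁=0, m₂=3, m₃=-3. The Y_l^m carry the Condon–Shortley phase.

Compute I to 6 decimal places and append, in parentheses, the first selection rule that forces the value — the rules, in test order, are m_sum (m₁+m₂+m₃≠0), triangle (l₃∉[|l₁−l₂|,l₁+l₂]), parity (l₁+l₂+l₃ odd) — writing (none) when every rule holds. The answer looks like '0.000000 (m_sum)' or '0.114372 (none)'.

Checks pass: Σm=0; 8 even; l₃=4∈[2,4].
(2·1+1)(2·3+1)(2·4+1) = 189
Δ: 0! 2! 6! / 9! → 1/252
sum: t=0:+1/36 = 1/36
3j²(1 3 4; 0 0 0) = Δ·Π!·Σ² = 4/63  (sign +1)
sum: t=0:+1/720 = 1/720
3j²(1 3 4; 0 3 -3) = Δ·Π!·Σ² = 1/36  (sign -1)
combine: 4πI² = 189·4/63·1/36 = 1/3
take √, sign -1: I = -0.16286750
No selection rule forces the value: the integral is nonzero (none).

-0.162868 (none)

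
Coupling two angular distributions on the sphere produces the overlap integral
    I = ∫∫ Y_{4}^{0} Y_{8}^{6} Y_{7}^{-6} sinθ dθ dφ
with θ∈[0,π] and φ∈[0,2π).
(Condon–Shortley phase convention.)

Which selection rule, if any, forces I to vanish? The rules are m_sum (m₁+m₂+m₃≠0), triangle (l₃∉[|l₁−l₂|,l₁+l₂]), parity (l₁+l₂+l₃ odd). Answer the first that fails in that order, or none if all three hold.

Σmᵢ = 0  ✓
l₃∈[|l₁−l₂|,l₁+l₂]=[4,12], have l₃=7  ✓
Σlᵢ = 19 ⇒ odd  ✗

parity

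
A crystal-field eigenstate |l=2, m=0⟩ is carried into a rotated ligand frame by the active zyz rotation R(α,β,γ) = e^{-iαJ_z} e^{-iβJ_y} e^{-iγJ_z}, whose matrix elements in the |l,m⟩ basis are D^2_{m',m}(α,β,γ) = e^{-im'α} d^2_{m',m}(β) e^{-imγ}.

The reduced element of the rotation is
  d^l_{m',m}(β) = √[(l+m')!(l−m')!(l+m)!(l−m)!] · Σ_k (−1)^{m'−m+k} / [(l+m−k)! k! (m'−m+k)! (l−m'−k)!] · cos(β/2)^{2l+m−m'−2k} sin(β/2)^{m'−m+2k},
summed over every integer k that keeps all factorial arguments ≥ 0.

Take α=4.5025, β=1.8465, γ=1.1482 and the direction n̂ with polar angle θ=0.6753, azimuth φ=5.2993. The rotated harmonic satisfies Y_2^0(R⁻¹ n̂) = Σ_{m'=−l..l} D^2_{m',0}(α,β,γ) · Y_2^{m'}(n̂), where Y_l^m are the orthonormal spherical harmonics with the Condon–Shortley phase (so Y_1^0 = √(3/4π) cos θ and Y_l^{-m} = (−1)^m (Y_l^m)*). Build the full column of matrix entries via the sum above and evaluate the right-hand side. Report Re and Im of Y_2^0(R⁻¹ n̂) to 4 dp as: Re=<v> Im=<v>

Need the full column D^2_{m',0} for m'=−2..2 at α=4.5025, β=1.8465, γ=1.1482.
cos(β/2)=0.603231, sin(β/2)=0.797566
d^2_{-2,0}: single k=2 term ⇒ +0.566992;  D = -0.517765+0.231082i
d^2_{-1,0}: k∈[1..2] ⇒ +0.428839 -0.749652 = -0.320814;  D = +0.066842+0.313773i
d^2_{0,0}: k∈[0..2] ⇒ +0.132414 -0.925894 +0.404639 = -0.388841;  D = -0.388841+0.000000i
d^2_{1,0}: k∈[0..1] ⇒ -0.428839 +0.749652 = +0.320814;  D = -0.066842+0.313773i
d^2_{2,0}: single k=0 term ⇒ +0.566992;  D = -0.517765-0.231082i
Y_2^{m'}(θ=0.6753,φ=5.2993) and Σ D·Y over m':
  (-0.5178+0.2311i)·(-0.0584+0.1392i)  (+0.0668+0.3138i)·(+0.2088+0.3139i)  (-0.3888+0.0000i)·(+0.2610+0.0000i)  (-0.0668+0.3138i)·(-0.2088+0.3139i)  (-0.5178-0.2311i)·(-0.0584-0.1392i)
Y_2^0(R⁻¹ n̂) = -0.274461+0.000000i

Re=-0.2745 Im=0.0000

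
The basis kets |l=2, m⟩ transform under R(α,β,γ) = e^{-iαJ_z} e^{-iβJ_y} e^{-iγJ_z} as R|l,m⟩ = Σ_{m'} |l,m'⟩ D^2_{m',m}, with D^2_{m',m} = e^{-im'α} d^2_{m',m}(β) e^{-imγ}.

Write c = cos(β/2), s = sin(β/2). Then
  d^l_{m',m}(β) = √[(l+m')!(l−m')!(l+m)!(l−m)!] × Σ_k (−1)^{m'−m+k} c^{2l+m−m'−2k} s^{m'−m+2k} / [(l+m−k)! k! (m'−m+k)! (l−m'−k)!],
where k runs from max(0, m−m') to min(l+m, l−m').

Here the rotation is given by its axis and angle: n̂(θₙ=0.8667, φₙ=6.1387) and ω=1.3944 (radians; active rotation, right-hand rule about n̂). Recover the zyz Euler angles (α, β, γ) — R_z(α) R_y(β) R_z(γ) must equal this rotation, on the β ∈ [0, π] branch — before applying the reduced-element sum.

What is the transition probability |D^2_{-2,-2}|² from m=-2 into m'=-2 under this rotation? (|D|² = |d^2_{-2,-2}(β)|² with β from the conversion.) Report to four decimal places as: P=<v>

P=0.3345

Axis–angle → zyz. n̂ = (sinθₙcosφₙ, sinθₙsinφₙ, cosθₙ) = (+0.754255, -0.109743, +0.647345), ω = 1.3944.
R = I cosω + sinω [n̂]ₓ + (1−cosω) n̂n̂ᵀ gives
  R = [+0.644551, -0.705549, +0.294541; +0.569051, +0.185413, -0.801126; +0.510622, +0.683975, +0.521002]
β = atan2(√(R₁₃²+R₂₃²), R₃₃) = 1.022772; α = atan2(R₂₃, R₁₃) mod 2π = 5.064708; γ = atan2(R₃₂, −R₃₁) mod 2π = 2.212086
First d^2_{-2,-2}(β=1.0228), then the phase factors e^{-i(-2)α} and e^{-i(-2)γ}:
With c≡cos(β/2)=0.872067 and s≡sin(β/2)=0.489386, N=[1·24·1·24]^{1/2}=24.000000
Admissible k: 0..0 (factorial args all ≥0)
  k=0: (−1)^0·24.0000/(24)·0.8721^4·0.4894^0 = +0.578362
d^2_{-2,-2}(1.0228) = +0.578362
|D^2_{-2,-2}|² = |d^2_{-2,-2}(β)|² = (+0.578362)² = 0.334502 (the z-rotation phases have unit modulus)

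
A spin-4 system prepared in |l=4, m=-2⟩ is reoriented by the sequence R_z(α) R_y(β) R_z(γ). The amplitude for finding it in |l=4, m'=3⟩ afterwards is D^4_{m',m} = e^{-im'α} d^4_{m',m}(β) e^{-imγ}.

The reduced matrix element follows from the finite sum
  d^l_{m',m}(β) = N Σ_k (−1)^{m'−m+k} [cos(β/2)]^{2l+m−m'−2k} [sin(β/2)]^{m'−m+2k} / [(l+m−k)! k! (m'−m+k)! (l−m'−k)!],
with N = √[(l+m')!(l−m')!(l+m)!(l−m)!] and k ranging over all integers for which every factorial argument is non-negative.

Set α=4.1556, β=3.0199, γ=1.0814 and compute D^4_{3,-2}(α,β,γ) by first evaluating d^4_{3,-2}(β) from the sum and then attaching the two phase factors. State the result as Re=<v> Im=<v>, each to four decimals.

D^4_{3,-2}(4.1556,3.0199,1.0814) = e^{-i·3·4.1556}·d^4_{3,-2}(3.0199)·e^{-i·-2·1.0814}. Compute d first:
Half-angle: c=0.060809, s=0.998149. N=√(5040·1·2·720)=2693.993318
k: max(0,(-2)−(3))=0 … min(4+(-2),4−(3))=1
  k=0: (−1)^5·2693.9933/(240)·0.0608^3·0.9981^5 = -0.002501
  k=1: (−1)^6·2693.9933/(720)·0.0608^1·0.9981^7 = +0.224595
d^4_{3,-2}(3.0199) = -0.002501 +0.224595 = +0.222094
Phases: e^{-i·(3)·4.1556}=+0.995047+0.099406i, e^{-i·(-2)·1.0814}=-0.558025+0.829824i ⇒ D=-0.141641+0.171066i

Re=-0.1416 Im=0.1711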